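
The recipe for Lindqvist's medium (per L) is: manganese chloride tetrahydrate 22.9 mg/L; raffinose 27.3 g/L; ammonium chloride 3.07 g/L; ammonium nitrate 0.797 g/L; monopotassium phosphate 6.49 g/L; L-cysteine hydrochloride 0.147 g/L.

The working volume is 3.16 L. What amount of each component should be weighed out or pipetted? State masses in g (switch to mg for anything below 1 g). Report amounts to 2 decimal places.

Scale factor relative to 1 L: 3.16.
manganese chloride tetrahydrate: 22.9 mg/L × 3.16 L = 72.36 mg
raffinose: 27.3 g/L × 3.16 L = 86.27 g
ammonium chloride: 3.07 g/L × 3.16 L = 9.70 g
ammonium nitrate: 0.797 g/L × 3.16 L = 2.52 g
monopotassium phosphate: 6.49 g/L × 3.16 L = 20.51 g
L-cysteine hydrochloride: 0.147 g/L × 3.16 L = 0.46452 g = 464.52 mg

manganese chloride tetrahydrate 72.36 mg; raffinose 86.27 g; ammonium chloride 9.70 g; ammonium nitrate 2.52 g; monopotassium phosphate 20.51 g; L-cysteine hydrochloride 464.52 mg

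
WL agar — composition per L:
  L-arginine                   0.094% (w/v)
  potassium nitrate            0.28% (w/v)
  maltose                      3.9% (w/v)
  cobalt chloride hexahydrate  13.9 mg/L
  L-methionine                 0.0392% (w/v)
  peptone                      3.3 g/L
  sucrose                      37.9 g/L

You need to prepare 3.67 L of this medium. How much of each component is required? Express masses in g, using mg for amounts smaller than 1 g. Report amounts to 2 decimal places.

L-arginine 3.45 g; potassium nitrate 10.28 g; maltose 143.13 g; cobalt chloride hexahydrate 51.01 mg; L-methionine 1.44 g; peptone 12.11 g; sucrose 139.09 g

Working volume: 3.67 L.
L-arginine: 0.094 g per 100 mL × 3670 mL ÷ 100 = 3.45 g
potassium nitrate: 0.28% w/v = 2.8 g/L → 2.8 × 3.67 L = 10.28 g
maltose: 3.9 g per 100 mL × 3670 mL ÷ 100 = 143.13 g
cobalt chloride hexahydrate: 13.9 mg/L × 3.67 L = 51.01 mg
L-methionine: 0.0392 g per 100 mL × 3670 mL ÷ 100 = 1.44 g
peptone: 3.3 g/L × 3.67 L = 12.11 g
sucrose: 37.9 g/L × 3.67 L = 139.09 g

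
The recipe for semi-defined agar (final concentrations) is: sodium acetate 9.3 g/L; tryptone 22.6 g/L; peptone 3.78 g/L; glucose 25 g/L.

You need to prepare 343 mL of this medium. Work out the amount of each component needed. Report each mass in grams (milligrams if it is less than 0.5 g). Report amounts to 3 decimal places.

Scale factor relative to 1 L: 0.343.
sodium acetate: 9.3 g/L × 0.343 L = 3.190 g
tryptone: 22.6 g/L × 0.343 L = 7.752 g
peptone: 3.78 g/L × 0.343 L = 1.297 g
glucose: 25 g/L × 0.343 L = 8.575 g

sodium acetate 3.190 g; tryptone 7.752 g; peptone 1.297 g; glucose 8.575 g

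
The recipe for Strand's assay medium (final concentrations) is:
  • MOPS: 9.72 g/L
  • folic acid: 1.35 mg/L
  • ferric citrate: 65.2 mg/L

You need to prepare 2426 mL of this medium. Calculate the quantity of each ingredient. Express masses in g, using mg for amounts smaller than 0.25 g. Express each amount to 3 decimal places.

MOPS 23.581 g; folic acid 3.275 mg; ferric citrate 158.175 mg

Scale factor relative to 1 L: 2.426.
MOPS: 9.72 g/L × 2.426 L = 23.581 g
folic acid: 1.35 mg/L × 2.426 L = 3.275 mg
ferric citrate: 65.2 mg/L × 2.426 L = 158.175 mg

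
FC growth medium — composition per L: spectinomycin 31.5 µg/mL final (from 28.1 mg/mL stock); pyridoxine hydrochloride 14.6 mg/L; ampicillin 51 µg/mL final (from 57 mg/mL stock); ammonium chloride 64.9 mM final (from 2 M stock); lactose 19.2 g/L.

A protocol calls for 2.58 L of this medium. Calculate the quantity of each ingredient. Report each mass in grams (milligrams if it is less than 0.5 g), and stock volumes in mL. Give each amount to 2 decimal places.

spectinomycin 2.89 mL; pyridoxine hydrochloride 37.67 mg; ampicillin 2.31 mL; ammonium chloride 83.72 mL; lactose 49.54 g

Scale factor relative to 1 L: 2.58.
spectinomycin: V = C2·V2/C1 = 31.5 µg/mL × 2580 mL ÷ 28100 µg/mL = 2.89 mL
pyridoxine hydrochloride: 14.6 mg/L × 2.58 L = 37.67 mg
ampicillin: V = C2·V2/C1 = 51 µg/mL × 2580 mL ÷ 57000 µg/mL = 2.31 mL
ammonium chloride: C1V1 = C2V2 → 64.9 mM × 2580 mL ÷ 2000 mM = 83.72 mL
lactose: 19.2 g/L × 2.58 L = 49.54 g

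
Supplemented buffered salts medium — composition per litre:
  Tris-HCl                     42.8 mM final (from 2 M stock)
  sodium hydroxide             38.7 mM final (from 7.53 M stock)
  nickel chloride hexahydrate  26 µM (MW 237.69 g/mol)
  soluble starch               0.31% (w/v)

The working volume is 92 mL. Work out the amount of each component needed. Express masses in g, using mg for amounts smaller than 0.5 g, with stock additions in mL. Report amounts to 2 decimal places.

Working volume: 92 mL = 0.092 L.
Tris-HCl: V = C2·V2/C1 = 42.8 mM × 92 mL ÷ 2000 mM = 1.97 mL
sodium hydroxide: C1V1 = C2V2 → 38.7 mM × 92 mL ÷ 7530 mM = 0.47 mL
nickel chloride hexahydrate: 26 µmol/L × 237.69 g/mol × 0.092 L ÷ 1000 = 0.57 mg
soluble starch: 0.31 g per 100 mL × 92 mL ÷ 100 = 0.2852 g = 285.20 mg

Tris-HCl 1.97 mL; sodium hydroxide 0.47 mL; nickel chloride hexahydrate 0.57 mg; soluble starch 285.20 mg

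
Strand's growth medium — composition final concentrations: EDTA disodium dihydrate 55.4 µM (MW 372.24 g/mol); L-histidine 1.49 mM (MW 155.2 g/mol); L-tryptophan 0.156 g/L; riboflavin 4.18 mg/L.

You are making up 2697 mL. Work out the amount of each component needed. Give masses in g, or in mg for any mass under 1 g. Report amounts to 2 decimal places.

EDTA disodium dihydrate 55.62 mg; L-histidine 623.68 mg; L-tryptophan 420.73 mg; riboflavin 11.27 mg

Working volume: 2697 mL = 2.697 L.
EDTA disodium dihydrate: 55.4 µmol/L × 372.24 g/mol × 2.697 L ÷ 1000 = 55.62 mg
L-histidine: 1.49 mmol/L × 155.2 mg/mmol × 2.697 L = 623.68 mg
L-tryptophan: 0.156 g/L × 2.697 L = 0.420732 g = 420.73 mg
riboflavin: 4.18 mg/L × 2.697 L = 11.27 mg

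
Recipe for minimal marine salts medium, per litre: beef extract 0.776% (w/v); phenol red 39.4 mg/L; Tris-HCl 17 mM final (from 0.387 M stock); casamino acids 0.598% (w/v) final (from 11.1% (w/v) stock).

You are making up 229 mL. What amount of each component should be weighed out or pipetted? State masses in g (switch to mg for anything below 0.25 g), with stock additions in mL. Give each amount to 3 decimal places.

beef extract 1.777 g; phenol red 9.023 mg; Tris-HCl 10.059 mL; casamino acids 12.337 mL

Target volume = 229 mL = 0.229 L.
beef extract: 0.776 g per 100 mL × 229 mL ÷ 100 = 1.777 g
phenol red: 39.4 mg/L × 0.229 L = 9.023 mg
Tris-HCl: V = C2·V2/C1 = 17 mM × 229 mL ÷ 387 mM = 10.059 mL
casamino acids: V = C2·V2/C1 = 0.598% ÷ 11.1% × 229 mL = 12.337 mL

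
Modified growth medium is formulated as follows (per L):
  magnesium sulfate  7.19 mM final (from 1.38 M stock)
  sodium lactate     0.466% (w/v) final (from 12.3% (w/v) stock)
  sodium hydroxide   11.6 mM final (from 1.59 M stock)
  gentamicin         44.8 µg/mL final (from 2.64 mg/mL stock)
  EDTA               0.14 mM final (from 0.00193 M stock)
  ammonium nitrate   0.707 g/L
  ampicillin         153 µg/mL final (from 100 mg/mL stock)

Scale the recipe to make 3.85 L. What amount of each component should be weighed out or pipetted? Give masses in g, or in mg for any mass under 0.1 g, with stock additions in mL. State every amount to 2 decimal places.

Working volume: 3.85 L.
magnesium sulfate: C1V1 = C2V2 → 7.19 mM × 3850 mL ÷ 1380 mM = 20.06 mL
sodium lactate: dilute stock: 0.466% ÷ 12.3% × 3850 mL = 145.86 mL
sodium hydroxide: dilute stock: 11.6 mM × 3850 mL ÷ 1590 mM = 28.09 mL
gentamicin: V = C2·V2/C1 = 44.8 µg/mL × 3850 mL ÷ 2640 µg/mL = 65.33 mL
EDTA: C1V1 = C2V2 → 0.14 mM × 3850 mL ÷ 1.93 mM = 279.27 mL
ammonium nitrate: 0.707 g/L × 3.85 L = 2.72 g
ampicillin: V = C2·V2/C1 = 153 µg/mL × 3850 mL ÷ 100000 µg/mL = 5.89 mL

magnesium sulfate 20.06 mL; sodium lactate 145.86 mL; sodium hydroxide 28.09 mL; gentamicin 65.33 mL; EDTA 279.27 mL; ammonium nitrate 2.72 g; ampicillin 5.89 mL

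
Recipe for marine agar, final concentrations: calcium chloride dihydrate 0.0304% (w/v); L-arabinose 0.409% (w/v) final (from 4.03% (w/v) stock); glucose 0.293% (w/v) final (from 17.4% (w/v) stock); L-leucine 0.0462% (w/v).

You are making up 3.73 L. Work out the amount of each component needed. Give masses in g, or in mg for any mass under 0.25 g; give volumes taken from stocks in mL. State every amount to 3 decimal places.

calcium chloride dihydrate 1.134 g; L-arabinose 378.553 mL; glucose 62.810 mL; L-leucine 1.723 g

Scale factor relative to 1 L: 3.73.
calcium chloride dihydrate: 0.0304% w/v = 0.304 g/L → 0.304 × 3.73 L = 1.134 g
L-arabinose: dilute stock: 0.409% ÷ 4.03% × 3730 mL = 378.553 mL
glucose: dilute stock: 0.293% ÷ 17.4% × 3730 mL = 62.810 mL
L-leucine: 0.0462% w/v = 0.462 g/L → 0.462 × 3.73 L = 1.723 g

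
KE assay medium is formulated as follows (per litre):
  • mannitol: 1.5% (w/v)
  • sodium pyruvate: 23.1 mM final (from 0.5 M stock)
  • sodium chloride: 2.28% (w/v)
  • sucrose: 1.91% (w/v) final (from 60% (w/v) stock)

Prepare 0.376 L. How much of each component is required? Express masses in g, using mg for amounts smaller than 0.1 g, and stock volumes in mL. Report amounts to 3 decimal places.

Working volume: 0.376 L.
mannitol: 1.5% w/v = 15 g/L → 15 × 0.376 L = 5.640 g
sodium pyruvate: dilute stock: 23.1 mM × 376 mL ÷ 500 mM = 17.371 mL
sodium chloride: 2.28 g per 100 mL × 376 mL ÷ 100 = 8.573 g
sucrose: V = C2·V2/C1 = 1.91% ÷ 60% × 376 mL = 11.969 mL

mannitol 5.640 g; sodium pyruvate 17.371 mL; sodium chloride 8.573 g; sucrose 11.969 mL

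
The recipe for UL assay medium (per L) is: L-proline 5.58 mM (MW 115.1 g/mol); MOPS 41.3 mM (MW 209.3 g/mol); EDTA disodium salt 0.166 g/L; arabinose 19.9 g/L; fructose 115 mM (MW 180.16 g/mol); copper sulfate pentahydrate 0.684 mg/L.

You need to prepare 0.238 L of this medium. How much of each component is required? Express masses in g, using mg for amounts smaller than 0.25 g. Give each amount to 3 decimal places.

Scale factor relative to 1 L: 0.238.
L-proline: 5.58 mmol/L × 115.1 mg/mmol × 0.238 L = 152.857 mg
MOPS: 41.3 mmol/L × 209.3 g/mol × 0.238 L ÷ 1000 = 2.057 g
EDTA disodium salt: 0.166 g/L × 0.238 L = 0.039508 g = 39.508 mg
arabinose: 19.9 g/L × 0.238 L = 4.736 g
fructose: 115 mmol/L × 180.16 g/mol × 0.238 L ÷ 1000 = 4.931 g
copper sulfate pentahydrate: 0.684 mg/L × 0.238 L = 0.163 mg

L-proline 152.857 mg; MOPS 2.057 g; EDTA disodium salt 39.508 mg; arabinose 4.736 g; fructose 4.931 g; copper sulfate pentahydrate 0.163 mg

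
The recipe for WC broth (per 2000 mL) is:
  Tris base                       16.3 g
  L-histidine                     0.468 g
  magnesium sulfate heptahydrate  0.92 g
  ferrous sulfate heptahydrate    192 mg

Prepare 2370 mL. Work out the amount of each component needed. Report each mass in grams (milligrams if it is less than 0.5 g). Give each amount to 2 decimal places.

Ratio of target to recipe volume: 2370 / 2000 = 1.185.
Tris base: 16.3 g × (2370 mL / 2000 mL) = 19.32 g
L-histidine: 0.468 g × (2370 mL / 2000 mL) = 0.55 g
magnesium sulfate heptahydrate: 0.92 g × (2370 mL / 2000 mL) = 1.09 g
ferrous sulfate heptahydrate: 192 mg × (2370 mL / 2000 mL) = 227.52 mg

Tris base 19.32 g; L-histidine 0.55 g; magnesium sulfate heptahydrate 1.09 g; ferrous sulfate heptahydrate 227.52 mg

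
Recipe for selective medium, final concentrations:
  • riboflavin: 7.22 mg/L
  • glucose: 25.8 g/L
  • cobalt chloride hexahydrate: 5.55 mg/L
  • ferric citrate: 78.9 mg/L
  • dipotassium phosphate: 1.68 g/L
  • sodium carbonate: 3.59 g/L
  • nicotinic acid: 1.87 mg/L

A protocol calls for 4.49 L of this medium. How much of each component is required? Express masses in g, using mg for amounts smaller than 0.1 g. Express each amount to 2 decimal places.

Working volume: 4.49 L.
riboflavin: 7.22 mg/L × 4.49 L = 32.42 mg
glucose: 25.8 g/L × 4.49 L = 115.84 g
cobalt chloride hexahydrate: 5.55 mg/L × 4.49 L = 24.92 mg
ferric citrate: 78.9 mg/L × 4.49 L = 354.261 mg = 0.35 g
dipotassium phosphate: 1.68 g/L × 4.49 L = 7.54 g
sodium carbonate: 3.59 g/L × 4.49 L = 16.12 g
nicotinic acid: 1.87 mg/L × 4.49 L = 8.40 mg

riboflavin 32.42 mg; glucose 115.84 g; cobalt chloride hexahydrate 24.92 mg; ferric citrate 0.35 g; dipotassium phosphate 7.54 g; sodium carbonate 16.12 g; nicotinic acid 8.40 mg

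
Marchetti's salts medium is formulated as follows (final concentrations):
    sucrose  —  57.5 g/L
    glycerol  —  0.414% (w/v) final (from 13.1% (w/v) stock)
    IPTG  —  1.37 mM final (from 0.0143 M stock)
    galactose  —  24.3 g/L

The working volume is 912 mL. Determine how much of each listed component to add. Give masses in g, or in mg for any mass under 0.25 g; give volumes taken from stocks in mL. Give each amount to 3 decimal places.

Working volume: 912 mL = 0.912 L.
sucrose: 57.5 g/L × 0.912 L = 52.440 g
glycerol: V = C2·V2/C1 = 0.414% ÷ 13.1% × 912 mL = 28.822 mL
IPTG: V = C2·V2/C1 = 1.37 mM × 912 mL ÷ 14.3 mM = 87.373 mL
galactose: 24.3 g/L × 0.912 L = 22.162 g

sucrose 52.440 g; glycerol 28.822 mL; IPTG 87.373 mL; galactose 22.162 g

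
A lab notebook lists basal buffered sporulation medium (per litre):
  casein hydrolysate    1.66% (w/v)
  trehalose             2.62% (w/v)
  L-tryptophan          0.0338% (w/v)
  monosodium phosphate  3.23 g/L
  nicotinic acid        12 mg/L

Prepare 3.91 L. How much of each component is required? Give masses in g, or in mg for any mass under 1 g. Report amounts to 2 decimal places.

Working volume: 3.91 L.
casein hydrolysate: 1.66 g per 100 mL × 3910 mL ÷ 100 = 64.91 g
trehalose: 2.62% w/v = 26.2 g/L → 26.2 × 3.91 L = 102.44 g
L-tryptophan: 0.0338 g per 100 mL × 3910 mL ÷ 100 = 1.32 g
monosodium phosphate: 3.23 g/L × 3.91 L = 12.63 g
nicotinic acid: 12 mg/L × 3.91 L = 46.92 mg

casein hydrolysate 64.91 g; trehalose 102.44 g; L-tryptophan 1.32 g; monosodium phosphate 12.63 g; nicotinic acid 46.92 mg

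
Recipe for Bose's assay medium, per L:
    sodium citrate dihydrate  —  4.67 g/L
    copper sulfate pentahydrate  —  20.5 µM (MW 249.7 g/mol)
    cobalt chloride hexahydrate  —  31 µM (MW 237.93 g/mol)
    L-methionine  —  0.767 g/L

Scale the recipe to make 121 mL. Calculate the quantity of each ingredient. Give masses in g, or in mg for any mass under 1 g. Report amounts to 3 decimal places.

Target volume = 121 mL = 0.121 L.
sodium citrate dihydrate: 4.67 g/L × 0.121 L = 0.56507 g = 565.070 mg
copper sulfate pentahydrate: 20.5 µmol/L × 249.7 g/mol × 0.121 L ÷ 1000 = 0.619 mg
cobalt chloride hexahydrate: 31 µmol/L × 237.93 g/mol × 0.121 L ÷ 1000 = 0.892 mg
L-methionine: 0.767 g/L × 0.121 L = 0.092807 g = 92.807 mg

sodium citrate dihydrate 565.070 mg; copper sulfate pentahydrate 0.619 mg; cobalt chloride hexahydrate 0.892 mg; L-methionine 92.807 mg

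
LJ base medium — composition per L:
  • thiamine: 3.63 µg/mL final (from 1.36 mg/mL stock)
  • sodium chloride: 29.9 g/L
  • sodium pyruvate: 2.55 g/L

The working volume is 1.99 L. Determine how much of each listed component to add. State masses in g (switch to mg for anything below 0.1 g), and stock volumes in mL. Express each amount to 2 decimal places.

Working volume: 1.99 L.
thiamine: C1V1 = C2V2 → 3.63 µg/mL × 1990 mL ÷ 1360 µg/mL = 5.31 mL
sodium chloride: 29.9 g/L × 1.99 L = 59.50 g
sodium pyruvate: 2.55 g/L × 1.99 L = 5.07 g

thiamine 5.31 mL; sodium chloride 59.50 g; sodium pyruvate 5.07 g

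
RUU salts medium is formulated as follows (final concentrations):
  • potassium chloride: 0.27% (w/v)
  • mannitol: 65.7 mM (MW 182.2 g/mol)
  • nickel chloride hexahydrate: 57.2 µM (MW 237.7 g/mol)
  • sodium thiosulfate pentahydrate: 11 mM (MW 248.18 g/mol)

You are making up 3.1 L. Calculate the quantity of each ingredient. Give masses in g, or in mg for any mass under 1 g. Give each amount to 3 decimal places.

Scale factor relative to 1 L: 3.1.
potassium chloride: 0.27 g per 100 mL × 3100 mL ÷ 100 = 8.370 g
mannitol: 65.7 mmol/L × 182.2 g/mol × 3.1 L ÷ 1000 = 37.109 g
nickel chloride hexahydrate: 57.2 µmol/L × 237.7 g/mol × 3.1 L ÷ 1000 = 42.149 mg
sodium thiosulfate pentahydrate: 11 mmol/L × 248.18 g/mol × 3.1 L ÷ 1000 = 8.463 g

potassium chloride 8.370 g; mannitol 37.109 g; nickel chloride hexahydrate 42.149 mg; sodium thiosulfate pentahydrate 8.463 g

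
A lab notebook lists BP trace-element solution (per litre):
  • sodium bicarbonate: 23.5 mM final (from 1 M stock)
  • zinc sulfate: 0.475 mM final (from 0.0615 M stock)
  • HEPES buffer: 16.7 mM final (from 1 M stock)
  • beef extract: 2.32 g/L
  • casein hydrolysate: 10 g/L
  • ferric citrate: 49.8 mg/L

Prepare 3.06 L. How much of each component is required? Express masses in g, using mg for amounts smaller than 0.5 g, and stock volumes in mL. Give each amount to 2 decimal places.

Working volume: 3.06 L.
sodium bicarbonate: C1V1 = C2V2 → 23.5 mM × 3060 mL ÷ 1000 mM = 71.91 mL
zinc sulfate: dilute stock: 0.475 mM × 3060 mL ÷ 61.5 mM = 23.63 mL
HEPES buffer: C1V1 = C2V2 → 16.7 mM × 3060 mL ÷ 1000 mM = 51.10 mL
beef extract: 2.32 g/L × 3.06 L = 7.10 g
casein hydrolysate: 10 g/L × 3.06 L = 30.60 g
ferric citrate: 49.8 mg/L × 3.06 L = 152.39 mg

sodium bicarbonate 71.91 mL; zinc sulfate 23.63 mL; HEPES buffer 51.10 mL; beef extract 7.10 g; casein hydrolysate 30.60 g; ferric citrate 152.39 mg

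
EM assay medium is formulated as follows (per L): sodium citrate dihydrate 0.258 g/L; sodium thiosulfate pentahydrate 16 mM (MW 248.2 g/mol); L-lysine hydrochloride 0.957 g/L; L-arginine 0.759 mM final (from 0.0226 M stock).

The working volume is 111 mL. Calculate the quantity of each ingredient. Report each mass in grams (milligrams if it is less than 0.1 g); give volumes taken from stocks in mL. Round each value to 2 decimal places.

sodium citrate dihydrate 28.64 mg; sodium thiosulfate pentahydrate 0.44 g; L-lysine hydrochloride 0.11 g; L-arginine 3.73 mL

Scale factor relative to 1 L: 0.111.
sodium citrate dihydrate: 0.258 g/L × 0.111 L = 0.028638 g = 28.64 mg
sodium thiosulfate pentahydrate: 16 mmol/L × 248.2 g/mol × 0.111 L ÷ 1000 = 0.44 g
L-lysine hydrochloride: 0.957 g/L × 0.111 L = 0.11 g
L-arginine: dilute stock: 0.759 mM × 111 mL ÷ 22.6 mM = 3.73 mL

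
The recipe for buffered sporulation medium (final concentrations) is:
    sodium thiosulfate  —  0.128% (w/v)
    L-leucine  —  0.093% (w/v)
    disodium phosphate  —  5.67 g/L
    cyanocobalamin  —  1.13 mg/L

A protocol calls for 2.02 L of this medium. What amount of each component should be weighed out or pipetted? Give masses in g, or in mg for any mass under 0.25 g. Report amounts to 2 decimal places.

Scale factor relative to 1 L: 2.02.
sodium thiosulfate: 0.128 g per 100 mL × 2020 mL ÷ 100 = 2.59 g
L-leucine: 0.093% w/v = 0.93 g/L → 0.93 × 2.02 L = 1.88 g
disodium phosphate: 5.67 g/L × 2.02 L = 11.45 g
cyanocobalamin: 1.13 mg/L × 2.02 L = 2.28 mg

sodium thiosulfate 2.59 g; L-leucine 1.88 g; disodium phosphate 11.45 g; cyanocobalamin 2.28 mg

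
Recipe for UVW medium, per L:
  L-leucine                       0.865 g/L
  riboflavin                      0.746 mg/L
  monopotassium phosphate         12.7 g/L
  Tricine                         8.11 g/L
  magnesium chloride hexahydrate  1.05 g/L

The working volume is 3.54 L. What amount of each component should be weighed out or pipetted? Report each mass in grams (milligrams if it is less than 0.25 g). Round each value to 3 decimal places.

L-leucine 3.062 g; riboflavin 2.641 mg; monopotassium phosphate 44.958 g; Tricine 28.709 g; magnesium chloride hexahydrate 3.717 g

Working volume: 3.54 L.
L-leucine: 0.865 g/L × 3.54 L = 3.062 g
riboflavin: 0.746 mg/L × 3.54 L = 2.641 mg
monopotassium phosphate: 12.7 g/L × 3.54 L = 44.958 g
Tricine: 8.11 g/L × 3.54 L = 28.709 g
magnesium chloride hexahydrate: 1.05 g/L × 3.54 L = 3.717 g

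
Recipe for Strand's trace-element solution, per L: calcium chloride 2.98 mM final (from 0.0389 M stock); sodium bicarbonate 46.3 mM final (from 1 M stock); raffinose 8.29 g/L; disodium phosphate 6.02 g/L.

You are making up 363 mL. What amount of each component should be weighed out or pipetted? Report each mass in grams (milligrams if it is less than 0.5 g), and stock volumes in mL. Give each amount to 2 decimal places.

Target volume = 363 mL = 0.363 L.
calcium chloride: dilute stock: 2.98 mM × 363 mL ÷ 38.9 mM = 27.81 mL
sodium bicarbonate: V = C2·V2/C1 = 46.3 mM × 363 mL ÷ 1000 mM = 16.81 mL
raffinose: 8.29 g/L × 0.363 L = 3.01 g
disodium phosphate: 6.02 g/L × 0.363 L = 2.19 g

calcium chloride 27.81 mL; sodium bicarbonate 16.81 mL; raffinose 3.01 g; disodium phosphate 2.19 g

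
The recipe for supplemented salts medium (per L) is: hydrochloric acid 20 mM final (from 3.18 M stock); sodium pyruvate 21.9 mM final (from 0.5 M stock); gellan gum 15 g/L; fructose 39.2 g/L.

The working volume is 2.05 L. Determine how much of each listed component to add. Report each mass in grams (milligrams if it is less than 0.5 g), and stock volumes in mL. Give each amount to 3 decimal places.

hydrochloric acid 12.893 mL; sodium pyruvate 89.790 mL; gellan gum 30.750 g; fructose 80.360 g

Scale factor relative to 1 L: 2.05.
hydrochloric acid: V = C2·V2/C1 = 20 mM × 2050 mL ÷ 3180 mM = 12.893 mL
sodium pyruvate: C1V1 = C2V2 → 21.9 mM × 2050 mL ÷ 500 mM = 89.790 mL
gellan gum: 15 g/L × 2.05 L = 30.750 g
fructose: 39.2 g/L × 2.05 L = 80.360 g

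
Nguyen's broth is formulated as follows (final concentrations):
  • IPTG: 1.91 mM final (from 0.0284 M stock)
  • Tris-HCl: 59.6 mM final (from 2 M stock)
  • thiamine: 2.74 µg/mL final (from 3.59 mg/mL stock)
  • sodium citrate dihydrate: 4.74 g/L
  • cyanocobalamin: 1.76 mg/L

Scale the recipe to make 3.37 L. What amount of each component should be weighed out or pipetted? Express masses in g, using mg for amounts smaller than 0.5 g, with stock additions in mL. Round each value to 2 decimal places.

Scale factor relative to 1 L: 3.37.
IPTG: V = C2·V2/C1 = 1.91 mM × 3370 mL ÷ 28.4 mM = 226.64 mL
Tris-HCl: C1V1 = C2V2 → 59.6 mM × 3370 mL ÷ 2000 mM = 100.43 mL
thiamine: dilute stock: 2.74 µg/mL × 3370 mL ÷ 3590 µg/mL = 2.57 mL
sodium citrate dihydrate: 4.74 g/L × 3.37 L = 15.97 g
cyanocobalamin: 1.76 mg/L × 3.37 L = 5.93 mg

IPTG 226.64 mL; Tris-HCl 100.43 mL; thiamine 2.57 mL; sodium citrate dihydrate 15.97 g; cyanocobalamin 5.93 mg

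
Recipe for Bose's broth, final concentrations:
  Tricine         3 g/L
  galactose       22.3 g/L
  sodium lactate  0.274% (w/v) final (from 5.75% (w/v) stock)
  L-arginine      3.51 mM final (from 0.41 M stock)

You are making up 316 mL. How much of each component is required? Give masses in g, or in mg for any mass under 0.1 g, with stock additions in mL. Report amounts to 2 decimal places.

Tricine 0.95 g; galactose 7.05 g; sodium lactate 15.06 mL; L-arginine 2.71 mL

Scale factor relative to 1 L: 0.316.
Tricine: 3 g/L × 0.316 L = 0.95 g
galactose: 22.3 g/L × 0.316 L = 7.05 g
sodium lactate: C1V1 = C2V2 → 0.274% ÷ 5.75% × 316 mL = 15.06 mL
L-arginine: C1V1 = C2V2 → 3.51 mM × 316 mL ÷ 410 mM = 2.71 mL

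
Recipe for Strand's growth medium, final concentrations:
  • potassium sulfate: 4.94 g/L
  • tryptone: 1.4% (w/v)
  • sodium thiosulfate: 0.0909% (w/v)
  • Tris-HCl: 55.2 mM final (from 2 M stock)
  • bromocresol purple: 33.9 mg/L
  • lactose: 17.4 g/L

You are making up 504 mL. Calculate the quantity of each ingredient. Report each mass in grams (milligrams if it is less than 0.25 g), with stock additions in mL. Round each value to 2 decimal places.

potassium sulfate 2.49 g; tryptone 7.06 g; sodium thiosulfate 0.46 g; Tris-HCl 13.91 mL; bromocresol purple 17.09 mg; lactose 8.77 g

Scale factor relative to 1 L: 0.504.
potassium sulfate: 4.94 g/L × 0.504 L = 2.49 g
tryptone: 1.4% w/v = 14 g/L → 14 × 0.504 L = 7.06 g
sodium thiosulfate: 0.0909% w/v = 0.909 g/L → 0.909 × 0.504 L = 0.46 g
Tris-HCl: dilute stock: 55.2 mM × 504 mL ÷ 2000 mM = 13.91 mL
bromocresol purple: 33.9 mg/L × 0.504 L = 17.09 mg
lactose: 17.4 g/L × 0.504 L = 8.77 g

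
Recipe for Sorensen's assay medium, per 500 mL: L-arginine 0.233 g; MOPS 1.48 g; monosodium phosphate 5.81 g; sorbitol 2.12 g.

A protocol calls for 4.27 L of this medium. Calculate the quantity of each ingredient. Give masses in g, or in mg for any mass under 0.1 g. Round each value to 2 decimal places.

L-arginine 1.99 g; MOPS 12.64 g; monosodium phosphate 49.62 g; sorbitol 18.10 g

Ratio of target to recipe volume: 4270 / 500 = 8.54.
L-arginine: 0.233 g × (4270 mL / 500 mL) = 1.99 g
MOPS: 1.48 g × (4270 mL / 500 mL) = 12.64 g
monosodium phosphate: 5.81 g × (4270 mL / 500 mL) = 49.62 g
sorbitol: 2.12 g × (4270 mL / 500 mL) = 18.10 g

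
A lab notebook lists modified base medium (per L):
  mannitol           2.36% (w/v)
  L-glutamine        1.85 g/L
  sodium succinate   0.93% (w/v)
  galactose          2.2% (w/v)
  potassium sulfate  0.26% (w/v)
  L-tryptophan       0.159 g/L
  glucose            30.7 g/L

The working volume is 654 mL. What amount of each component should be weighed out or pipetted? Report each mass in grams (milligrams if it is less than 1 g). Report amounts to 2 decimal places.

Working volume: 654 mL = 0.654 L.
mannitol: 2.36 g per 100 mL × 654 mL ÷ 100 = 15.43 g
L-glutamine: 1.85 g/L × 0.654 L = 1.21 g
sodium succinate: 0.93% w/v = 9.3 g/L → 9.3 × 0.654 L = 6.08 g
galactose: 2.2 g per 100 mL × 654 mL ÷ 100 = 14.39 g
potassium sulfate: 0.26% w/v = 2.6 g/L → 2.6 × 0.654 L = 1.70 g
L-tryptophan: 0.159 g/L × 0.654 L = 0.103986 g = 103.99 mg
glucose: 30.7 g/L × 0.654 L = 20.08 g

mannitol 15.43 g; L-glutamine 1.21 g; sodium succinate 6.08 g; galactose 14.39 g; potassium sulfate 1.70 g; L-tryptophan 103.99 mg; glucose 20.08 g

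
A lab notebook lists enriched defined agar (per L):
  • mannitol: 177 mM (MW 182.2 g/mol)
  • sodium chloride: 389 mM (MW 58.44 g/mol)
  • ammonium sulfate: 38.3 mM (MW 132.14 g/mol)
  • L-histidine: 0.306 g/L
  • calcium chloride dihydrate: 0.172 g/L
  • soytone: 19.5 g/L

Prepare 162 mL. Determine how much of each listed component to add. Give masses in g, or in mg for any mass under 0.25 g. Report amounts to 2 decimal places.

mannitol 5.22 g; sodium chloride 3.68 g; ammonium sulfate 0.82 g; L-histidine 49.57 mg; calcium chloride dihydrate 27.86 mg; soytone 3.16 g

Target volume = 162 mL = 0.162 L.
mannitol: 177 mmol/L × 182.2 g/mol × 0.162 L ÷ 1000 = 5.22 g
sodium chloride: 389 mmol/L × 58.44 g/mol × 0.162 L ÷ 1000 = 3.68 g
ammonium sulfate: 38.3 mmol/L × 132.14 g/mol × 0.162 L ÷ 1000 = 0.82 g
L-histidine: 0.306 g/L × 0.162 L = 0.049572 g = 49.57 mg
calcium chloride dihydrate: 0.172 g/L × 0.162 L = 0.027864 g = 27.86 mg
soytone: 19.5 g/L × 0.162 L = 3.16 g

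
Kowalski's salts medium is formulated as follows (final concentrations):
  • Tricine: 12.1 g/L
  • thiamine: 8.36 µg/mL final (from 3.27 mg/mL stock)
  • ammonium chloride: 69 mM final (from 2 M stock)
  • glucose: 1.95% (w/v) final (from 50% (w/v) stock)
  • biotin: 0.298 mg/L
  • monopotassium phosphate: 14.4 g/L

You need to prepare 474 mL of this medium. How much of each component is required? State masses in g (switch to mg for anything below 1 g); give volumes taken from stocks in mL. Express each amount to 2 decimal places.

Working volume: 474 mL = 0.474 L.
Tricine: 12.1 g/L × 0.474 L = 5.74 g
thiamine: dilute stock: 8.36 µg/mL × 474 mL ÷ 3270 µg/mL = 1.21 mL
ammonium chloride: V = C2·V2/C1 = 69 mM × 474 mL ÷ 2000 mM = 16.35 mL
glucose: C1V1 = C2V2 → 1.95% ÷ 50% × 474 mL = 18.49 mL
biotin: 0.298 mg/L × 0.474 L = 0.14 mg
monopotassium phosphate: 14.4 g/L × 0.474 L = 6.83 g

Tricine 5.74 g; thiamine 1.21 mL; ammonium chloride 16.35 mL; glucose 18.49 mL; biotin 0.14 mg; monopotassium phosphate 6.83 g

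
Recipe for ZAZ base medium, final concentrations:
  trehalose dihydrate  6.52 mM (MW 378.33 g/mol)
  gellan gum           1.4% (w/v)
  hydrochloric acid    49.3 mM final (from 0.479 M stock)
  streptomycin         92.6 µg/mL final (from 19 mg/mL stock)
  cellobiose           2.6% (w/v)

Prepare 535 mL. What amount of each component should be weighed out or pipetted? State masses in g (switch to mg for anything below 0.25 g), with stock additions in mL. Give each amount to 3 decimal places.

trehalose dihydrate 1.320 g; gellan gum 7.490 g; hydrochloric acid 55.064 mL; streptomycin 2.607 mL; cellobiose 13.910 g

Scale factor relative to 1 L: 0.535.
trehalose dihydrate: 6.52 mmol/L × 378.33 g/mol × 0.535 L ÷ 1000 = 1.320 g
gellan gum: 1.4 g per 100 mL × 535 mL ÷ 100 = 7.490 g
hydrochloric acid: dilute stock: 49.3 mM × 535 mL ÷ 479 mM = 55.064 mL
streptomycin: V = C2·V2/C1 = 92.6 µg/mL × 535 mL ÷ 19000 µg/mL = 2.607 mL
cellobiose: 2.6 g per 100 mL × 535 mL ÷ 100 = 13.910 g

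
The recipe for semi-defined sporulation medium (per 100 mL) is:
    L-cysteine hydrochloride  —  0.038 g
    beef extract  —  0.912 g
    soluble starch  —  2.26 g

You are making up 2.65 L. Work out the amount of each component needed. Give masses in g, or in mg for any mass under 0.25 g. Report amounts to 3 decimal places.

Scale factor = 2650 mL / 100 mL = 26.5.
L-cysteine hydrochloride: 0.038 g × (2650 mL / 100 mL) = 1.007 g
beef extract: 0.912 g × (2650 mL / 100 mL) = 24.168 g
soluble starch: 2.26 g × (2650 mL / 100 mL) = 59.890 g

L-cysteine hydrochloride 1.007 g; beef extract 24.168 g; soluble starch 59.890 g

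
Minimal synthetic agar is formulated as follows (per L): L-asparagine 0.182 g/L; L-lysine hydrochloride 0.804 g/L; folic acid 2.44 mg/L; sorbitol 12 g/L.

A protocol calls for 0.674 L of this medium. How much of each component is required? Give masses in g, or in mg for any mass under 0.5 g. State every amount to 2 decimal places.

L-asparagine 122.67 mg; L-lysine hydrochloride 0.54 g; folic acid 1.64 mg; sorbitol 8.09 g

Scale factor relative to 1 L: 0.674.
L-asparagine: 0.182 g/L × 0.674 L = 0.122668 g = 122.67 mg
L-lysine hydrochloride: 0.804 g/L × 0.674 L = 0.54 g
folic acid: 2.44 mg/L × 0.674 L = 1.64 mg
sorbitol: 12 g/L × 0.674 L = 8.09 g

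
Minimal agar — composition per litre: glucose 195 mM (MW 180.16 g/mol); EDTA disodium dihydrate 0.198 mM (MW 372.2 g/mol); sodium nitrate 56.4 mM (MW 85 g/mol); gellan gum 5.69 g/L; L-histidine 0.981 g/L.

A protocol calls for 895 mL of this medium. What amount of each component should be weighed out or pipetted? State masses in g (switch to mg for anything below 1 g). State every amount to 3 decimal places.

Target volume = 895 mL = 0.895 L.
glucose: 195 mmol/L × 180.16 g/mol × 0.895 L ÷ 1000 = 31.442 g
EDTA disodium dihydrate: 0.198 mmol/L × 372.2 mg/mmol × 0.895 L = 65.958 mg
sodium nitrate: 56.4 mmol/L × 85 g/mol × 0.895 L ÷ 1000 = 4.291 g
gellan gum: 5.69 g/L × 0.895 L = 5.093 g
L-histidine: 0.981 g/L × 0.895 L = 0.877995 g = 877.995 mg

glucose 31.442 g; EDTA disodium dihydrate 65.958 mg; sodium nitrate 4.291 g; gellan gum 5.093 g; L-histidine 877.995 mg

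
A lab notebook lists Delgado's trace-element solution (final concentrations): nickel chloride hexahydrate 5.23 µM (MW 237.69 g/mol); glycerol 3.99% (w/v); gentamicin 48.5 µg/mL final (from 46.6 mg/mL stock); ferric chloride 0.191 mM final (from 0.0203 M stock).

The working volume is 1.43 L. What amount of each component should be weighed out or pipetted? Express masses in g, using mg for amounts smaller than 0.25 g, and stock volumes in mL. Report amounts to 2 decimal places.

Working volume: 1.43 L.
nickel chloride hexahydrate: 5.23 µmol/L × 237.69 g/mol × 1.43 L ÷ 1000 = 1.78 mg
glycerol: 3.99% w/v = 39.9 g/L → 39.9 × 1.43 L = 57.06 g
gentamicin: V = C2·V2/C1 = 48.5 µg/mL × 1430 mL ÷ 46600 µg/mL = 1.49 mL
ferric chloride: V = C2·V2/C1 = 0.191 mM × 1430 mL ÷ 20.3 mM = 13.45 mL

nickel chloride hexahydrate 1.78 mg; glycerol 57.06 g; gentamicin 1.49 mL; ferric chloride 13.45 mL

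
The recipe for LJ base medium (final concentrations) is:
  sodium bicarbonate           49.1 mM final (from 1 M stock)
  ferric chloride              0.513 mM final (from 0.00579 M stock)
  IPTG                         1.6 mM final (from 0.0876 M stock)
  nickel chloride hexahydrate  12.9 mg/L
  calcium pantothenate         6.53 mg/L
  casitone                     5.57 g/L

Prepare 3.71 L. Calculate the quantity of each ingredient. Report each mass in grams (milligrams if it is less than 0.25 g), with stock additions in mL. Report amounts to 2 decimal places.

Working volume: 3.71 L.
sodium bicarbonate: C1V1 = C2V2 → 49.1 mM × 3710 mL ÷ 1000 mM = 182.16 mL
ferric chloride: V = C2·V2/C1 = 0.513 mM × 3710 mL ÷ 5.79 mM = 328.71 mL
IPTG: dilute stock: 1.6 mM × 3710 mL ÷ 87.6 mM = 67.76 mL
nickel chloride hexahydrate: 12.9 mg/L × 3.71 L = 47.86 mg
calcium pantothenate: 6.53 mg/L × 3.71 L = 24.23 mg
casitone: 5.57 g/L × 3.71 L = 20.66 g

sodium bicarbonate 182.16 mL; ferric chloride 328.71 mL; IPTG 67.76 mL; nickel chloride hexahydrate 47.86 mg; calcium pantothenate 24.23 mg; casitone 20.66 g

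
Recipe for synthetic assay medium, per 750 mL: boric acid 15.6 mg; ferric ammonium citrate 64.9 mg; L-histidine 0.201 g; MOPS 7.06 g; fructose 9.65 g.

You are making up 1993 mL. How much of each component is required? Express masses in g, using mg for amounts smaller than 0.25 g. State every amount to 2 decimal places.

boric acid 41.45 mg; ferric ammonium citrate 172.46 mg; L-histidine 0.53 g; MOPS 18.76 g; fructose 25.64 g

Ratio of target to recipe volume: 1993 / 750 = 2.65733.
boric acid: 15.6 mg × (1993 mL / 750 mL) = 41.45 mg
ferric ammonium citrate: 64.9 mg × (1993 mL / 750 mL) = 172.46 mg
L-histidine: 0.201 g × (1993 mL / 750 mL) = 0.53 g
MOPS: 7.06 g × (1993 mL / 750 mL) = 18.76 g
fructose: 9.65 g × (1993 mL / 750 mL) = 25.64 g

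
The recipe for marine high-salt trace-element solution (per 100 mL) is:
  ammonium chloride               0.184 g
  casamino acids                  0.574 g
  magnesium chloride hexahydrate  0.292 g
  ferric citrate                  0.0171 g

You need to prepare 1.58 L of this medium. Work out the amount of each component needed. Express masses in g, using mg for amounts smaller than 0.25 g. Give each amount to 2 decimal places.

Ratio of target to recipe volume: 1580 / 100 = 15.8.
ammonium chloride: 0.184 g × (1580 mL / 100 mL) = 2.91 g
casamino acids: 0.574 g × (1580 mL / 100 mL) = 9.07 g
magnesium chloride hexahydrate: 0.292 g × (1580 mL / 100 mL) = 4.61 g
ferric citrate: 0.0171 g × (1580 mL / 100 mL) = 0.27 g

ammonium chloride 2.91 g; casamino acids 9.07 g; magnesium chloride hexahydrate 4.61 g; ferric citrate 0.27 g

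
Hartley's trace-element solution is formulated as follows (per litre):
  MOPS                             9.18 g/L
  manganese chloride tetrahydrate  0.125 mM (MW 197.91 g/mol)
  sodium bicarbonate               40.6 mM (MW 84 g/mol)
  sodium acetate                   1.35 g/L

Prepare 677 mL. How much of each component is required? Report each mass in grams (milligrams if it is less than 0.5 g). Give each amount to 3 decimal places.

Working volume: 677 mL = 0.677 L.
MOPS: 9.18 g/L × 0.677 L = 6.215 g
manganese chloride tetrahydrate: 0.125 mmol/L × 197.91 mg/mmol × 0.677 L = 16.748 mg
sodium bicarbonate: 40.6 mmol/L × 84 g/mol × 0.677 L ÷ 1000 = 2.309 g
sodium acetate: 1.35 g/L × 0.677 L = 0.914 g

MOPS 6.215 g; manganese chloride tetrahydrate 16.748 mg; sodium bicarbonate 2.309 g; sodium acetate 0.914 g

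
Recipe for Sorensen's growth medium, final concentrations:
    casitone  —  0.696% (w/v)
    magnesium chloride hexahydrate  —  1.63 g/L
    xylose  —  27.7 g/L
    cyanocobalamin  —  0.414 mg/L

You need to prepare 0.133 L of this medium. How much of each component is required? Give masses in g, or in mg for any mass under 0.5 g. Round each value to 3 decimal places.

casitone 0.926 g; magnesium chloride hexahydrate 216.790 mg; xylose 3.684 g; cyanocobalamin 0.055 mg

Working volume: 0.133 L.
casitone: 0.696% w/v = 6.96 g/L → 6.96 × 0.133 L = 0.926 g
magnesium chloride hexahydrate: 1.63 g/L × 0.133 L = 0.21679 g = 216.790 mg
xylose: 27.7 g/L × 0.133 L = 3.684 g
cyanocobalamin: 0.414 mg/L × 0.133 L = 0.055 mg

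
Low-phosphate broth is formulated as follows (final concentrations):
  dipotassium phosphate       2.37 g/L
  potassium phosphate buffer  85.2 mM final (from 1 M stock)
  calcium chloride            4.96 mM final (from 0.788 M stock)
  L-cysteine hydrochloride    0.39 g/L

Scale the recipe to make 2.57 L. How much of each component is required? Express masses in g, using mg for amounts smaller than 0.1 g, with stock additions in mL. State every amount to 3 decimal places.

Working volume: 2.57 L.
dipotassium phosphate: 2.37 g/L × 2.57 L = 6.091 g
potassium phosphate buffer: dilute stock: 85.2 mM × 2570 mL ÷ 1000 mM = 218.964 mL
calcium chloride: dilute stock: 4.96 mM × 2570 mL ÷ 788 mM = 16.177 mL
L-cysteine hydrochloride: 0.39 g/L × 2.57 L = 1.002 g

dipotassium phosphate 6.091 g; potassium phosphate buffer 218.964 mL; calcium chloride 16.177 mL; L-cysteine hydrochloride 1.002 g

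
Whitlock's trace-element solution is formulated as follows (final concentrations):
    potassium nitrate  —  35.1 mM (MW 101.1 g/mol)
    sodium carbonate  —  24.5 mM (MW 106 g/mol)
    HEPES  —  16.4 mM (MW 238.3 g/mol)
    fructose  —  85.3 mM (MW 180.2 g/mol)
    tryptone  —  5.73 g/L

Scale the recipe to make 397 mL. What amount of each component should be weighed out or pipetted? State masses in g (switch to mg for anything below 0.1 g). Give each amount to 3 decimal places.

potassium nitrate 1.409 g; sodium carbonate 1.031 g; HEPES 1.552 g; fructose 6.102 g; tryptone 2.275 g

Working volume: 397 mL = 0.397 L.
potassium nitrate: 35.1 mmol/L × 101.1 g/mol × 0.397 L ÷ 1000 = 1.409 g
sodium carbonate: 24.5 mmol/L × 106 g/mol × 0.397 L ÷ 1000 = 1.031 g
HEPES: 16.4 mmol/L × 238.3 g/mol × 0.397 L ÷ 1000 = 1.552 g
fructose: 85.3 mmol/L × 180.2 g/mol × 0.397 L ÷ 1000 = 6.102 g
tryptone: 5.73 g/L × 0.397 L = 2.275 g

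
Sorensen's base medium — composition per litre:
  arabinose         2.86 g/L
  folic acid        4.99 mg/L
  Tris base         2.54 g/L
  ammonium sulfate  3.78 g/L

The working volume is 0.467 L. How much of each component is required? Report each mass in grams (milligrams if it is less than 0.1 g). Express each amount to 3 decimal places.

arabinose 1.336 g; folic acid 2.330 mg; Tris base 1.186 g; ammonium sulfate 1.765 g

Working volume: 0.467 L.
arabinose: 2.86 g/L × 0.467 L = 1.336 g
folic acid: 4.99 mg/L × 0.467 L = 2.330 mg
Tris base: 2.54 g/L × 0.467 L = 1.186 g
ammonium sulfate: 3.78 g/L × 0.467 L = 1.765 g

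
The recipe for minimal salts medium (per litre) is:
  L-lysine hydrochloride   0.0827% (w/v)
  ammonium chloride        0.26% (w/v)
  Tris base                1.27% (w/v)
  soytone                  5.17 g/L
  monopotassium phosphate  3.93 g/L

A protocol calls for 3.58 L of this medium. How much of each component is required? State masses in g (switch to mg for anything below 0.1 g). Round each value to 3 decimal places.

L-lysine hydrochloride 2.961 g; ammonium chloride 9.308 g; Tris base 45.466 g; soytone 18.509 g; monopotassium phosphate 14.069 g

Scale factor relative to 1 L: 3.58.
L-lysine hydrochloride: 0.0827% w/v = 0.827 g/L → 0.827 × 3.58 L = 2.961 g
ammonium chloride: 0.26% w/v = 2.6 g/L → 2.6 × 3.58 L = 9.308 g
Tris base: 1.27% w/v = 12.7 g/L → 12.7 × 3.58 L = 45.466 g
soytone: 5.17 g/L × 3.58 L = 18.509 g
monopotassium phosphate: 3.93 g/L × 3.58 L = 14.069 g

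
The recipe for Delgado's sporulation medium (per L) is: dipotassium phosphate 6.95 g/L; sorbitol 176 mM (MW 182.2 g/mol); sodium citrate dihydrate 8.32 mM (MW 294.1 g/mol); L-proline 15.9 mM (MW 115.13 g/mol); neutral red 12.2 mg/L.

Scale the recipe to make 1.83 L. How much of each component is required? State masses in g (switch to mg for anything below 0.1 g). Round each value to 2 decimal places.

dipotassium phosphate 12.72 g; sorbitol 58.68 g; sodium citrate dihydrate 4.48 g; L-proline 3.35 g; neutral red 22.33 mg

Scale factor relative to 1 L: 1.83.
dipotassium phosphate: 6.95 g/L × 1.83 L = 12.72 g
sorbitol: 176 mmol/L × 182.2 g/mol × 1.83 L ÷ 1000 = 58.68 g
sodium citrate dihydrate: 8.32 mmol/L × 294.1 g/mol × 1.83 L ÷ 1000 = 4.48 g
L-proline: 15.9 mmol/L × 115.13 g/mol × 1.83 L ÷ 1000 = 3.35 g
neutral red: 12.2 mg/L × 1.83 L = 22.33 mg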